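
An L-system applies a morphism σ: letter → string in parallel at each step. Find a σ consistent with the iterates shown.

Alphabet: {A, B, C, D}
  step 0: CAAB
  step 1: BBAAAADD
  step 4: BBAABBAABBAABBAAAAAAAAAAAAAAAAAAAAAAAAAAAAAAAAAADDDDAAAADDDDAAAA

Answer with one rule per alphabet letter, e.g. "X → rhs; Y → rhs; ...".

  step 0 ⇒ step 1: CAAB ⇒ BB·AA·AA·DD
    A ↦ AA
    B ↦ DD
    C ↦ BB
    D ↦ CA  (constrained at step 1)

A->AA, B->DD, C->BB, D->CA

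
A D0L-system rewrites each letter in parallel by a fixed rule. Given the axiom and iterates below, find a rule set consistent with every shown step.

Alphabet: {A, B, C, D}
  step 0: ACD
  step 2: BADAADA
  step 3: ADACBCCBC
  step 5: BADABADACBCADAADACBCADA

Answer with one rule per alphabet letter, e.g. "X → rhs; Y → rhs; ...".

A->C, B->ADA, C->B, D->B

  step 2 ⇒ step 3: BADAADA ⇒ ADA·C·B·C·C·B·C
    A ↦ C
    B ↦ ADA
    D ↦ B
    C ↦ B  (constrained at step 0)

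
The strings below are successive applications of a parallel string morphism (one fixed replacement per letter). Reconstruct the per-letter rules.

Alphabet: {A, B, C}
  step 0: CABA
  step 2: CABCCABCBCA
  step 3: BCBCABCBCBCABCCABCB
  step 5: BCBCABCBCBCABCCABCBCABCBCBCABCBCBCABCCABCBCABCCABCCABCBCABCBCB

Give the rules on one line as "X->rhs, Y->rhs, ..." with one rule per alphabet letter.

  step 2 ⇒ step 3: CABCCABCBCA ⇒ BC·B·CA·BC·BC·B·CA·BC·CA·BC·B
    A ↦ B
    B ↦ CA
    C ↦ BC

A->B, B->CA, C->BC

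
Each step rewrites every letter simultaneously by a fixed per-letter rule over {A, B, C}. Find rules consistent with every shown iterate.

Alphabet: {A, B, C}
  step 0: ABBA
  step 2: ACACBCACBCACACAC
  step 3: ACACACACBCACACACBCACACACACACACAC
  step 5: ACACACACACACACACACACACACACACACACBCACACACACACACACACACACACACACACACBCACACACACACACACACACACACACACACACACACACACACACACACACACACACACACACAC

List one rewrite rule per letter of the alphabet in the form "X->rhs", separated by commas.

  step 2 ⇒ step 3: ACACBCACBCACACAC ⇒ AC·AC·AC·AC·BC·AC·AC·AC·BC·AC·AC·AC·AC·AC·AC·AC
    A ↦ AC
    B ↦ BC
    C ↦ AC

A->AC, B->BC, C->AC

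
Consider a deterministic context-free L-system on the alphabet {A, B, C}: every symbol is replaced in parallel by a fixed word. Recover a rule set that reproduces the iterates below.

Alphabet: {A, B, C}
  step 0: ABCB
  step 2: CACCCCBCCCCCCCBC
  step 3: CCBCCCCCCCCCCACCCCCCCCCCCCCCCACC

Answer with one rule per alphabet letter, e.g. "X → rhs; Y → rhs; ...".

  step 2 ⇒ step 3: CACCCCBCCCCCCCBC ⇒ CC·BC·CC·CC·CC·CC·CA·CC·CC·CC·CC·CC·CC·CC·CA·CC
    A ↦ BC
    B ↦ CA
    C ↦ CC

A->BC, B->CA, C->CC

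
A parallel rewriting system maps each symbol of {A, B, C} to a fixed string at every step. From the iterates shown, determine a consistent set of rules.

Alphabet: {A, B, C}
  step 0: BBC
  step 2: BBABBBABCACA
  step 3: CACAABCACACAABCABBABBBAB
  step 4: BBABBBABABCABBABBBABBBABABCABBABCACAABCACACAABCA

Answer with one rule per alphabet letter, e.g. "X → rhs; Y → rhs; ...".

A->AB, B->CA, C->BB

  step 3 ⇒ step 4: CACAABCACACAABCABBABBBAB ⇒ BB·AB·BB·AB·AB·CA·BB·AB·BB·AB·BB·AB·AB·CA·BB·AB·CA·CA·AB·CA·CA·CA·AB·CA
    A ↦ AB
    B ↦ CA
    C ↦ BB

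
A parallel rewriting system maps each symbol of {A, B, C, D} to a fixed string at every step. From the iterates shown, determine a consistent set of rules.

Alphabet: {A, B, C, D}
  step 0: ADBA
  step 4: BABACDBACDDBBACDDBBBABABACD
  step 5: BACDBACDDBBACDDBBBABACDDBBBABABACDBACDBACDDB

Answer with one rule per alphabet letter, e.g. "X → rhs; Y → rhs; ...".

A->CD, B->BA, C->D, D->B

  step 4 ⇒ step 5: BABACDBACDDBBACDDBBBABABACD ⇒ BA·CD·BA·CD·D·B·BA·CD·D·B·B·BA·BA·CD·D·B·B·BA·BA·BA·CD·BA·CD·BA·CD·D·B
    A ↦ CD
    B ↦ BA
    C ↦ D
    D ↦ B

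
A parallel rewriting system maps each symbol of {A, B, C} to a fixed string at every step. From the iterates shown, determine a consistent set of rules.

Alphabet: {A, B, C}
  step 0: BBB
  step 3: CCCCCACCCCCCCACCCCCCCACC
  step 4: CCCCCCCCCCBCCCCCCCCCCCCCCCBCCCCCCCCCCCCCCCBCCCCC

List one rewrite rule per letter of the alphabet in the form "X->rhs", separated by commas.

A->BC, B->CA, C->CC

  step 3 ⇒ step 4: CCCCCACCCCCCCACCCCCCCACC ⇒ CC·CC·CC·CC·CC·BC·CC·CC·CC·CC·CC·CC·CC·BC·CC·CC·CC·CC·CC·CC·CC·BC·CC·CC
    A ↦ BC
    C ↦ CC
    B ↦ CA  (constrained at step 0)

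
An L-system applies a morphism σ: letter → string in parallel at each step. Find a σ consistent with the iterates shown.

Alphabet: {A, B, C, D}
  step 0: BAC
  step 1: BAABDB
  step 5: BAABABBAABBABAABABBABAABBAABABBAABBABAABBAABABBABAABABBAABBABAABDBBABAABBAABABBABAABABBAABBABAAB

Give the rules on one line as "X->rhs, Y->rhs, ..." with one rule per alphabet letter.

A->AB, B->BA, C->DB, D->CB

  step 0 ⇒ step 1: BAC ⇒ BA·AB·DB
    A ↦ AB
    B ↦ BA
    C ↦ DB
    D ↦ CB  (constrained at step 1)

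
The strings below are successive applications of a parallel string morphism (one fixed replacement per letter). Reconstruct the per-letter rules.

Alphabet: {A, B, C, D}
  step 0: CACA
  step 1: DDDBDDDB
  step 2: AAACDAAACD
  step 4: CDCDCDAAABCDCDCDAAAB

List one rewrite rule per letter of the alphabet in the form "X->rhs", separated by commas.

A->B, B->CD, C->DDD, D->A

  step 1 ⇒ step 2: DDDBDDDB ⇒ A·A·A·CD·A·A·A·CD
    B ↦ CD
    D ↦ A
  step 0 ⇒ step 1: CACA ⇒ DDD·B·DDD·B
    A ↦ B
  step 0 ⇒ step 1: CACA ⇒ DDD·B·DDD·B
    C ↦ DDD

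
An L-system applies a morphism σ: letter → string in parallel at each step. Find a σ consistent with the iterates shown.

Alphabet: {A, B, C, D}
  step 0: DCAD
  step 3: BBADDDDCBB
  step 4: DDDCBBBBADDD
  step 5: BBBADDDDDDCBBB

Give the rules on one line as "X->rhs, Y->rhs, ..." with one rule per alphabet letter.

A->DC, B->D, C->AD, D->B

  step 4 ⇒ step 5: DDDCBBBBADDD ⇒ B·B·B·AD·D·D·D·D·DC·B·B·B
    A ↦ DC
    B ↦ D
    C ↦ AD
    D ↦ B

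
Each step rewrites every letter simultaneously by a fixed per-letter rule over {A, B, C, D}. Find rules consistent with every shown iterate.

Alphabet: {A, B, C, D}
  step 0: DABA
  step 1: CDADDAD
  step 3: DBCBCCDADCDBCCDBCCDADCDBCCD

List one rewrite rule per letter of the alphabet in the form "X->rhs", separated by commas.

  step 0 ⇒ step 1: DABA ⇒ CD·AD·D·AD
    A ↦ AD
    B ↦ D
    D ↦ CD
    C ↦ BC  (constrained at step 1)

A->AD, B->D, C->BC, D->CD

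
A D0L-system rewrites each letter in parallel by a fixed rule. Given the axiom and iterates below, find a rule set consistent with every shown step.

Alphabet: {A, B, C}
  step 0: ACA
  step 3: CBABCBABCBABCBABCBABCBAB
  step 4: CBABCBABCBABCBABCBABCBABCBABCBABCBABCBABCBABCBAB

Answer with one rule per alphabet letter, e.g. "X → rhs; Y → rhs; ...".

A->CB, B->AB, C->CB

  step 3 ⇒ step 4: CBABCBABCBABCBABCBABCBAB ⇒ CB·AB·CB·AB·CB·AB·CB·AB·CB·AB·CB·AB·CB·AB·CB·AB·CB·AB·CB·AB·CB·AB·CB·AB
    A ↦ CB
    B ↦ AB
    C ↦ CB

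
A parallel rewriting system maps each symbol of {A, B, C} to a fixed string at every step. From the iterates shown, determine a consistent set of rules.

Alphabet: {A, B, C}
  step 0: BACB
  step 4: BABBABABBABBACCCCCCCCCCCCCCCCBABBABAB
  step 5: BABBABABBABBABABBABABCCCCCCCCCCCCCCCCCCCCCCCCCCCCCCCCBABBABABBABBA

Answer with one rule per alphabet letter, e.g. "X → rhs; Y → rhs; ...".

  step 4 ⇒ step 5: BABBABABBABBACCCCCCCCCCCCCCCCBABBABAB ⇒ BA·B·BA·BA·B·BA·B·BA·BA·B·BA·BA·B·CC·CC·CC·CC·CC·CC·CC·CC·CC·CC·CC·CC·CC·CC·CC·CC·BA·B·BA·BA·B·BA·B·BA
    A ↦ B
    B ↦ BA
    C ↦ CC

A->B, B->BA, C->CC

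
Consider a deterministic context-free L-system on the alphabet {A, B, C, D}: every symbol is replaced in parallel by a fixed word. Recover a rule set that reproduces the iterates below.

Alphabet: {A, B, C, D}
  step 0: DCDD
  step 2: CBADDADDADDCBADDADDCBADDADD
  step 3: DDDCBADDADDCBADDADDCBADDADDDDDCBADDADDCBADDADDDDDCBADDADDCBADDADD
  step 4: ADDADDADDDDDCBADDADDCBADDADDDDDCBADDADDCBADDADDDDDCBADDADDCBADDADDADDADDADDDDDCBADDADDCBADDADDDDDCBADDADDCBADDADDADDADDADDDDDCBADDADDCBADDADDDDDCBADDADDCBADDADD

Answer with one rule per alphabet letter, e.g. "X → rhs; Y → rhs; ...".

  step 3 ⇒ step 4: DDDCBADDADDCBADDADDCBADDADDDDDCBADDADDCBADDADDDDDCBADDADDCBADDADD ⇒ ADD·ADD·ADD·D·DD·CB·ADD·ADD·CB·ADD·ADD·D·DD·CB·ADD·ADD·CB·ADD·ADD·D·DD·CB·ADD·ADD·CB·ADD·ADD·ADD·ADD·ADD·D·DD·CB·ADD·ADD·CB·ADD·ADD·D·DD·CB·ADD·ADD·CB·ADD·ADD·ADD·ADD·ADD·D·DD·CB·ADD·ADD·CB·ADD·ADD·D·DD·CB·ADD·ADD·CB·ADD·ADD
    A ↦ CB
    B ↦ DD
    C ↦ D
    D ↦ ADD

A->CB, B->DD, C->D, D->ADD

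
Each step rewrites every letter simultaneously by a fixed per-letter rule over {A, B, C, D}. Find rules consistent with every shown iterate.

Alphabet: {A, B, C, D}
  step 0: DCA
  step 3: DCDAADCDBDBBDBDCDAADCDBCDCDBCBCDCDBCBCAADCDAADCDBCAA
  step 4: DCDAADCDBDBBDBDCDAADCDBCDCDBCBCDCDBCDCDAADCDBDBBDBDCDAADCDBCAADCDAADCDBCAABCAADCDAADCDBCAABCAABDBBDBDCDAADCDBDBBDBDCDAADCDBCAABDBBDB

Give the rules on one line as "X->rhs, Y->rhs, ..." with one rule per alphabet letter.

A->BDB, B->BC, C->AA, D->DCD

  step 3 ⇒ step 4: DCDAADCDBDBBDBDCDAADCDBCDCDBCBCDCDBCBCAADCDAADCDBCAA ⇒ DCD·AA·DCD·BDB·BDB·DCD·AA·DCD·BC·DCD·BC·BC·DCD·BC·DCD·AA·DCD·BDB·BDB·DCD·AA·DCD·BC·AA·DCD·AA·DCD·BC·AA·BC·AA·DCD·AA·DCD·BC·AA·BC·AA·BDB·BDB·DCD·AA·DCD·BDB·BDB·DCD·AA·DCD·BC·AA·BDB·BDB
    A ↦ BDB
    B ↦ BC
    C ↦ AA
    D ↦ DCD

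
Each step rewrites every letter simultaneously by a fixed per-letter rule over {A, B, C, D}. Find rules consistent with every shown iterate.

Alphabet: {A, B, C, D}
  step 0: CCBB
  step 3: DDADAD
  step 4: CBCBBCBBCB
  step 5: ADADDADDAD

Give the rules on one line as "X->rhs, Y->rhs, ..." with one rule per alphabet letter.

  step 4 ⇒ step 5: CBCBBCBBCB ⇒ A·D·A·D·D·A·D·D·A·D
    B ↦ D
    C ↦ A
  step 3 ⇒ step 4: DDADAD ⇒ CB·CB·B·CB·B·CB
    A ↦ B
  step 3 ⇒ step 4: DDADAD ⇒ CB·CB·B·CB·B·CB
    D ↦ CB

A->B, B->D, C->A, D->CB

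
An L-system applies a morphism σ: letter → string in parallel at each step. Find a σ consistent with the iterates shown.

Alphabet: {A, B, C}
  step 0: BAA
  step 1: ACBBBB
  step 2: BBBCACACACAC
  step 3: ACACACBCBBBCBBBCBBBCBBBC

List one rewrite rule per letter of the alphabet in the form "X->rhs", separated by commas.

  step 2 ⇒ step 3: BBBCACACACAC ⇒ AC·AC·AC·BC·BB·BC·BB·BC·BB·BC·BB·BC
    A ↦ BB
    B ↦ AC
    C ↦ BC

A->BB, B->AC, C->BC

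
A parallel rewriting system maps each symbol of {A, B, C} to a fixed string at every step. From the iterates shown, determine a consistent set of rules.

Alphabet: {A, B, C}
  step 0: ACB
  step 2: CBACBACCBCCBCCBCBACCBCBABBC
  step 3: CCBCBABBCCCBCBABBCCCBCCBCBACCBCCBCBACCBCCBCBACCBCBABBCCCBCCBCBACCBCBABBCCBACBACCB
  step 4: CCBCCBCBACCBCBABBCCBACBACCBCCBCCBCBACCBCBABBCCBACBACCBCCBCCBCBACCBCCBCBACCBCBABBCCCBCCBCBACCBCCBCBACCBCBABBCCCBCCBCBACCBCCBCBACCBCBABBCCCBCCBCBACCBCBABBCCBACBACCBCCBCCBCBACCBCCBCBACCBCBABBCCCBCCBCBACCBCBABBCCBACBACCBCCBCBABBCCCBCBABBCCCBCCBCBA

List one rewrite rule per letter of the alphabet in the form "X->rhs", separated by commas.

A->BBC, B->CBA, C->CCB

  step 3 ⇒ step 4: CCBCBABBCCCBCBABBCCCBCCBCBACCBCCBCBACCBCCBCBACCBCBABBCCCBCCBCBACCBCBABBCCBACBACCB ⇒ CCB·CCB·CBA·CCB·CBA·BBC·CBA·CBA·CCB·CCB·CCB·CBA·CCB·CBA·BBC·CBA·CBA·CCB·CCB·CCB·CBA·CCB·CCB·CBA·CCB·CBA·BBC·CCB·CCB·CBA·CCB·CCB·CBA·CCB·CBA·BBC·CCB·CCB·CBA·CCB·CCB·CBA·CCB·CBA·BBC·CCB·CCB·CBA·CCB·CBA·BBC·CBA·CBA·CCB·CCB·CCB·CBA·CCB·CCB·CBA·CCB·CBA·BBC·CCB·CCB·CBA·CCB·CBA·BBC·CBA·CBA·CCB·CCB·CBA·BBC·CCB·CBA·BBC·CCB·CCB·CBA
    A ↦ BBC
    B ↦ CBA
    C ↦ CCB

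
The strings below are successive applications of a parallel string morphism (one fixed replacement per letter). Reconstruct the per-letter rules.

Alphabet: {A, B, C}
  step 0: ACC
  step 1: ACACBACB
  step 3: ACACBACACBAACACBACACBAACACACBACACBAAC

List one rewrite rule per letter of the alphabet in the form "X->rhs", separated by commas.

  step 0 ⇒ step 1: ACC ⇒ AC·ACB·ACB
    A ↦ AC
    C ↦ ACB
    B ↦ A  (constrained at step 1)

A->AC, B->A, C->ACB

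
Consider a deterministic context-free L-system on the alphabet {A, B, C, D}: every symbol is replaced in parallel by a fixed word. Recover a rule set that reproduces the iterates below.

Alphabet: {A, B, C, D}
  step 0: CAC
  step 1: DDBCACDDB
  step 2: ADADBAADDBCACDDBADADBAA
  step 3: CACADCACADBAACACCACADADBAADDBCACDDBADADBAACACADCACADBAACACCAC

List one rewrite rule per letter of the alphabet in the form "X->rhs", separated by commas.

  step 2 ⇒ step 3: ADADBAADDBCACDDBADADBAA ⇒ CAC·AD·CAC·AD·BAA·CAC·CAC·AD·AD·BAA·DDB·CAC·DDB·AD·AD·BAA·CAC·AD·CAC·AD·BAA·CAC·CAC
    A ↦ CAC
    B ↦ BAA
    C ↦ DDB
    D ↦ AD

A->CAC, B->BAA, C->DDB, D->AD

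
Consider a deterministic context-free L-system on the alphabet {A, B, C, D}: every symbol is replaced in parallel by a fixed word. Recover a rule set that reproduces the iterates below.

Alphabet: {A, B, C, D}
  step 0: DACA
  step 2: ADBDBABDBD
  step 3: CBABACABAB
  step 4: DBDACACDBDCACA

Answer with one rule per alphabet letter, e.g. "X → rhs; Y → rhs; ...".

  step 3 ⇒ step 4: CBABACABAB ⇒ DBD·A·C·A·C·DBD·C·A·C·A
    A ↦ C
    B ↦ A
    C ↦ DBD
  step 2 ⇒ step 3: ADBDBABDBD ⇒ C·B·A·B·A·C·A·B·A·B
    D ↦ B

A->C, B->A, C->DBD, D->B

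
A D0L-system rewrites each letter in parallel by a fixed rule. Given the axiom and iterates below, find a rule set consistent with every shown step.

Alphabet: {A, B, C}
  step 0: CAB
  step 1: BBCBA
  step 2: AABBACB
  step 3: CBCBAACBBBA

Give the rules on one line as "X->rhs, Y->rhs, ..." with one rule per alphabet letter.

A->CB, B->A, C->BB

  step 2 ⇒ step 3: AABBACB ⇒ CB·CB·A·A·CB·BB·A
    A ↦ CB
    B ↦ A
    C ↦ BB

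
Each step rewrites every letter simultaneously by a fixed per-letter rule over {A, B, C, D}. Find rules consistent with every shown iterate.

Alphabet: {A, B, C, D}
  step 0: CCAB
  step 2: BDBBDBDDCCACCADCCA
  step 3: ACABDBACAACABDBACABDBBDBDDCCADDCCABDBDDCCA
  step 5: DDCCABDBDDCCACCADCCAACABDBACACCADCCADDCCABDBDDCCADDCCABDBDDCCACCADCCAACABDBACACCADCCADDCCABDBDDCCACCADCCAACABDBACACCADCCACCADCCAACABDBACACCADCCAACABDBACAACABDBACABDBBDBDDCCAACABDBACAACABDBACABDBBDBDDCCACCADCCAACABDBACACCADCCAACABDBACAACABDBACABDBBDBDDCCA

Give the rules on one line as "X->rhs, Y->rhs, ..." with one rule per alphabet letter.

  step 2 ⇒ step 3: BDBBDBDDCCACCADCCA ⇒ ACA·BDB·ACA·ACA·BDB·ACA·BDB·BDB·D·D·CCA·D·D·CCA·BDB·D·D·CCA
    A ↦ CCA
    B ↦ ACA
    C ↦ D
    D ↦ BDB

A->CCA, B->ACA, C->D, D->BDB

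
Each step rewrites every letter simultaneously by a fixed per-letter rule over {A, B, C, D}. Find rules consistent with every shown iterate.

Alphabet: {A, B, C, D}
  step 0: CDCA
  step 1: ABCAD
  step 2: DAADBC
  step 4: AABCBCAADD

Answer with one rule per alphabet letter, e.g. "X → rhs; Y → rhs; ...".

A->D, B->A, C->A, D->BC

  step 1 ⇒ step 2: ABCAD ⇒ D·A·A·D·BC
    A ↦ D
    B ↦ A
    C ↦ A
    D ↦ BC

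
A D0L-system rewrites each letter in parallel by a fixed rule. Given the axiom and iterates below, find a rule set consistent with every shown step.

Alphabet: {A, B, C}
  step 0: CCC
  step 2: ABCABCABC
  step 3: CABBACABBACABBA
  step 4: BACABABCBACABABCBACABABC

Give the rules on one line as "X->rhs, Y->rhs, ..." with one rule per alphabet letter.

  step 3 ⇒ step 4: CABBACABBACABBA ⇒ BA·C·AB·AB·C·BA·C·AB·AB·C·BA·C·AB·AB·C
    A ↦ C
    B ↦ AB
    C ↦ BA

A->C, B->AB, C->BA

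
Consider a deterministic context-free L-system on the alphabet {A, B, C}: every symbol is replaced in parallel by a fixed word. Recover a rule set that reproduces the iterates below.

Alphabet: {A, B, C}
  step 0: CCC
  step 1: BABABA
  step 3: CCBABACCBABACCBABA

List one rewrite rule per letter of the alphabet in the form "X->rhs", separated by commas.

  step 0 ⇒ step 1: CCC ⇒ BA·BA·BA
    C ↦ BA
    A ↦ CC  (constrained at step 1)
    B ↦ A  (constrained at step 1)

A->CC, B->A, C->BA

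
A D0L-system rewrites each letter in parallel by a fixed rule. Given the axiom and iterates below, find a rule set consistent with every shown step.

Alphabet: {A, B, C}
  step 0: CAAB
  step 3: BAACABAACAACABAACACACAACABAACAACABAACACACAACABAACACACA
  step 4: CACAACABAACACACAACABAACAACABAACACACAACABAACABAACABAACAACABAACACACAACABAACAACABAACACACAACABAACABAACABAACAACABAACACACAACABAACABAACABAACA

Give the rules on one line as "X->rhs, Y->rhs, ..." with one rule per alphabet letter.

  step 3 ⇒ step 4: BAACABAACAACABAACACACAACABAACAACABAACACACAACABAACACACA ⇒ C·ACA·ACA·BA·ACA·C·ACA·ACA·BA·ACA·ACA·BA·ACA·C·ACA·ACA·BA·ACA·BA·ACA·BA·ACA·ACA·BA·ACA·C·ACA·ACA·BA·ACA·ACA·BA·ACA·C·ACA·ACA·BA·ACA·BA·ACA·BA·ACA·ACA·BA·ACA·C·ACA·ACA·BA·ACA·BA·ACA·BA·ACA
    A ↦ ACA
    B ↦ C
    C ↦ BA

A->ACA, B->C, C->BA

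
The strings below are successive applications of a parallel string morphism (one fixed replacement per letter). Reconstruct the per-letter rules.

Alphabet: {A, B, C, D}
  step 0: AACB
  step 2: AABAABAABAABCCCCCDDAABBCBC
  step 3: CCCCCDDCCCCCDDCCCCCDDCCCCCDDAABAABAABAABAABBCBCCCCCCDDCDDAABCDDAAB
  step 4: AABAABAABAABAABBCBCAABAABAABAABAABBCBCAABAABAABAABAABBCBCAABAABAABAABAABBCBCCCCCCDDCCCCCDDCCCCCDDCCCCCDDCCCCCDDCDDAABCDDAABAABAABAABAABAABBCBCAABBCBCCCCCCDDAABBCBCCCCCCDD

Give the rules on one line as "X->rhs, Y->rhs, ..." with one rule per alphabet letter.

  step 3 ⇒ step 4: CCCCCDDCCCCCDDCCCCCDDCCCCCDDAABAABAABAABAABBCBCCCCCCDDCDDAABCDDAAB ⇒ AAB·AAB·AAB·AAB·AAB·BC·BC·AAB·AAB·AAB·AAB·AAB·BC·BC·AAB·AAB·AAB·AAB·AAB·BC·BC·AAB·AAB·AAB·AAB·AAB·BC·BC·CC·CC·CDD·CC·CC·CDD·CC·CC·CDD·CC·CC·CDD·CC·CC·CDD·CDD·AAB·CDD·AAB·AAB·AAB·AAB·AAB·AAB·BC·BC·AAB·BC·BC·CC·CC·CDD·AAB·BC·BC·CC·CC·CDD
    A ↦ CC
    B ↦ CDD
    C ↦ AAB
    D ↦ BC

A->CC, B->CDD, C->AAB, D->BC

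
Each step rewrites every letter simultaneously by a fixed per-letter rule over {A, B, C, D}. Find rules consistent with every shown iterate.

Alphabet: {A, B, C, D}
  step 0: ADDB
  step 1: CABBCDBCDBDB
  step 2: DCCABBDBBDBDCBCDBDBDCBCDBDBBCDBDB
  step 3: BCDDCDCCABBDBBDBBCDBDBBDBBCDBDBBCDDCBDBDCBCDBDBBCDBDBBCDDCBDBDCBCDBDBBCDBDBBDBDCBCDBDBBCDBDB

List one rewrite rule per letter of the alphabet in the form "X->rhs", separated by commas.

  step 2 ⇒ step 3: DCCABBDBBDBDCBCDBDBDCBCDBDBBCDBDB ⇒ BCD·DC·DC·CAB·BDB·BDB·BCD·BDB·BDB·BCD·BDB·BCD·DC·BDB·DC·BCD·BDB·BCD·BDB·BCD·DC·BDB·DC·BCD·BDB·BCD·BDB·BDB·DC·BCD·BDB·BCD·BDB
    A ↦ CAB
    B ↦ BDB
    C ↦ DC
    D ↦ BCD

A->CAB, B->BDB, C->DC, D->BCD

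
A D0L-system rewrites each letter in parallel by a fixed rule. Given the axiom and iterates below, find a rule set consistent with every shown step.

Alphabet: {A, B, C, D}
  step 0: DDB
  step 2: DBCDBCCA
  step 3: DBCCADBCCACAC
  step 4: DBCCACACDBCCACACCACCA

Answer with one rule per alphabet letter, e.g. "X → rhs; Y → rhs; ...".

  step 3 ⇒ step 4: DBCCADBCCACAC ⇒ DB·C·CA·CA·C·DB·C·CA·CA·C·CA·C·CA
    A ↦ C
    B ↦ C
    C ↦ CA
    D ↦ DB

A->C, B->C, C->CA, D->DB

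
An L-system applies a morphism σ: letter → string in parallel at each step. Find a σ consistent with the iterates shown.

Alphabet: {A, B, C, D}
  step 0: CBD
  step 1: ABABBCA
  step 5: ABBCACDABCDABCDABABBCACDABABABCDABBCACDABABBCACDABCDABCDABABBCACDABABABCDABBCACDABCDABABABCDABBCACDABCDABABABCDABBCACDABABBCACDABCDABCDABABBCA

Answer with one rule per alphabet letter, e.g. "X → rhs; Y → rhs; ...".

  step 0 ⇒ step 1: CBD ⇒ AB·AB·BCA
    B ↦ AB
    C ↦ AB
    D ↦ BCA
    A ↦ CD  (constrained at step 1)

A->CD, B->AB, C->AB, D->BCA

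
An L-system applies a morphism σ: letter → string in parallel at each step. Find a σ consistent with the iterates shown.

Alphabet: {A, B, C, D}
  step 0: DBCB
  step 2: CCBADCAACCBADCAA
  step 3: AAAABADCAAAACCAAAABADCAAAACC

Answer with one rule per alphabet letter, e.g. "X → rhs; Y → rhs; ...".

  step 2 ⇒ step 3: CCBADCAACCBADCAA ⇒ AA·AA·BAD·C·AA·AA·C·C·AA·AA·BAD·C·AA·AA·C·C
    A ↦ C
    B ↦ BAD
    C ↦ AA
    D ↦ AA

A->C, B->BAD, C->AA, D->AA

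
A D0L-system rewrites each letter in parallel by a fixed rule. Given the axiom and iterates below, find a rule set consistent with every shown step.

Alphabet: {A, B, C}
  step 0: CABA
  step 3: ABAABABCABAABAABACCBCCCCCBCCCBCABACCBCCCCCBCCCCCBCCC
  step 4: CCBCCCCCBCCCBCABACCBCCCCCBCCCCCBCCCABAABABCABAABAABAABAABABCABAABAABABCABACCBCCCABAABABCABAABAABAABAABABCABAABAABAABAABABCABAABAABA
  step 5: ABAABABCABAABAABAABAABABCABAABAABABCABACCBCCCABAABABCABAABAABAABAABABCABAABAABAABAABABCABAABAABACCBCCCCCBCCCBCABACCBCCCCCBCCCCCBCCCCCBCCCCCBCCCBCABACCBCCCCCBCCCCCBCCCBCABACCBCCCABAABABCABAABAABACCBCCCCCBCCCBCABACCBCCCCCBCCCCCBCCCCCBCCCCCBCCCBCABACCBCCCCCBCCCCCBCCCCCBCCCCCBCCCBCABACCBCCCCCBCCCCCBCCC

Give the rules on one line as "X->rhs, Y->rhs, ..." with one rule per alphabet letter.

A->CC, B->BC, C->ABA

  step 4 ⇒ step 5: CCBCCCCCBCCCBCABACCBCCCCCBCCCCCBCCCABAABABCABAABAABAABAABABCABAABAABABCABACCBCCCABAABABCABAABAABAABAABABCABAABAABAABAABABCABAABAABA ⇒ ABA·ABA·BC·ABA·ABA·ABA·ABA·ABA·BC·ABA·ABA·ABA·BC·ABA·CC·BC·CC·ABA·ABA·BC·ABA·ABA·ABA·ABA·ABA·BC·ABA·ABA·ABA·ABA·ABA·BC·ABA·ABA·ABA·CC·BC·CC·CC·BC·CC·BC·ABA·CC·BC·CC·CC·BC·CC·CC·BC·CC·CC·BC·CC·CC·BC·CC·BC·ABA·CC·BC·CC·CC·BC·CC·CC·BC·CC·BC·ABA·CC·BC·CC·ABA·ABA·BC·ABA·ABA·ABA·CC·BC·CC·CC·BC·CC·BC·ABA·CC·BC·CC·CC·BC·CC·CC·BC·CC·CC·BC·CC·CC·BC·CC·BC·ABA·CC·BC·CC·CC·BC·CC·CC·BC·CC·CC·BC·CC·CC·BC·CC·BC·ABA·CC·BC·CC·CC·BC·CC·CC·BC·CC
    A ↦ CC
    B ↦ BC
    C ↦ ABA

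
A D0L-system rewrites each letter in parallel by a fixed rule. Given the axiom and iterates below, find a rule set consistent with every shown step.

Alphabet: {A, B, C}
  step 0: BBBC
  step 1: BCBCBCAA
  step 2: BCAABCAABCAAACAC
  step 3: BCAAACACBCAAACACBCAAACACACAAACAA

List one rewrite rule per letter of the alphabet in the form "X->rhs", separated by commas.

A->AC, B->BC, C->AA

  step 2 ⇒ step 3: BCAABCAABCAAACAC ⇒ BC·AA·AC·AC·BC·AA·AC·AC·BC·AA·AC·AC·AC·AA·AC·AA
    A ↦ AC
    B ↦ BC
    C ↦ AA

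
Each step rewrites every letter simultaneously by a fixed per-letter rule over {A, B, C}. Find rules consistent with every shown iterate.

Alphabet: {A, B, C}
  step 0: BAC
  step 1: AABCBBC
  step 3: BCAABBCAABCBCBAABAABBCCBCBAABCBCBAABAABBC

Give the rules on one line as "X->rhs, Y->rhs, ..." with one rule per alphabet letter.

A->CB, B->AAB, C->BC

  step 0 ⇒ step 1: BAC ⇒ AAB·CB·BC
    A ↦ CB
    B ↦ AAB
    C ↦ BC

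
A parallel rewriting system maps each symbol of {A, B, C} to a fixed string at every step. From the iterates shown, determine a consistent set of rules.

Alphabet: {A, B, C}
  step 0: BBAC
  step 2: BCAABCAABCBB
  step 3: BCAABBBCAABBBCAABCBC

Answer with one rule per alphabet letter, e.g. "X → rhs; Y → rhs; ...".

A->B, B->BC, C->AA

  step 2 ⇒ step 3: BCAABCAABCBB ⇒ BC·AA·B·B·BC·AA·B·B·BC·AA·BC·BC
    A ↦ B
    B ↦ BC
    C ↦ AA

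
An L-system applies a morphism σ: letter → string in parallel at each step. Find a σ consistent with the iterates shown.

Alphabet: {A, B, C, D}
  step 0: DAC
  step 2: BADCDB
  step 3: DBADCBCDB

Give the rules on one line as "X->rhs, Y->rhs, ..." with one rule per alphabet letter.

  step 2 ⇒ step 3: BADCDB ⇒ DB·AD·C·B·C·DB
    A ↦ AD
    B ↦ DB
    C ↦ B
    D ↦ C

A->AD, B->DB, C->B, D->C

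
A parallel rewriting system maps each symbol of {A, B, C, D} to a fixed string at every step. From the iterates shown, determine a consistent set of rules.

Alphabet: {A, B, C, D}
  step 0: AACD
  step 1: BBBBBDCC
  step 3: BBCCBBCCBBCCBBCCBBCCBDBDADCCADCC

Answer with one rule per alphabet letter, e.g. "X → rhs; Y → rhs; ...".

A->BB, B->AD, C->BD, D->CC

  step 0 ⇒ step 1: AACD ⇒ BB·BB·BD·CC
    A ↦ BB
    C ↦ BD
    D ↦ CC
    B ↦ AD  (constrained at step 1)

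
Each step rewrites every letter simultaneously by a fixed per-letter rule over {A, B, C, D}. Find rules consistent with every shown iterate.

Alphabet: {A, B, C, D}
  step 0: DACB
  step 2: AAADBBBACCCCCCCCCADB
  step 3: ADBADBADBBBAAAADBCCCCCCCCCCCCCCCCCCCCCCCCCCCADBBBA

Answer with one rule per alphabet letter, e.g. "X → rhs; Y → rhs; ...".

A->ADB, B->A, C->CCC, D->BB

  step 2 ⇒ step 3: AAADBBBACCCCCCCCCADB ⇒ ADB·ADB·ADB·BB·A·A·A·ADB·CCC·CCC·CCC·CCC·CCC·CCC·CCC·CCC·CCC·ADB·BB·A
    A ↦ ADB
    B ↦ A
    C ↦ CCC
    D ↦ BB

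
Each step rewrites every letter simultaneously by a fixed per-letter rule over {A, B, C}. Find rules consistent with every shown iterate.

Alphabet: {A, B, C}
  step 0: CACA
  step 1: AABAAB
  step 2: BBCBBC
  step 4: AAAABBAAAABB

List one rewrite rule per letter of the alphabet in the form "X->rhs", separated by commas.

A->B, B->C, C->AA

  step 1 ⇒ step 2: AABAAB ⇒ B·B·C·B·B·C
    A ↦ B
    B ↦ C
  step 0 ⇒ step 1: CACA ⇒ AA·B·AA·B
    C ↦ AA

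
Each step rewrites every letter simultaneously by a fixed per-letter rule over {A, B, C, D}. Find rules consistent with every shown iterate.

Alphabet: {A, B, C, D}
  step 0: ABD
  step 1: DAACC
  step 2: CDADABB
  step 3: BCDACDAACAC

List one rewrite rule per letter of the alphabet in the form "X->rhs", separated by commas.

  step 2 ⇒ step 3: CDADABB ⇒ B·C·DA·C·DA·AC·AC
    A ↦ DA
    B ↦ AC
    C ↦ B
    D ↦ C

A->DA, B->AC, C->B, D->C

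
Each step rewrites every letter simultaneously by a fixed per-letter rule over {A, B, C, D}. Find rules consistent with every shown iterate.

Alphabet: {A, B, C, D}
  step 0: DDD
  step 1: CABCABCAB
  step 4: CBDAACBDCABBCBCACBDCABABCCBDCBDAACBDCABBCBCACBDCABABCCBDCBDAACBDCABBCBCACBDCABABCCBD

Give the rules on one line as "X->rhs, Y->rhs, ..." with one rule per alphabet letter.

  step 0 ⇒ step 1: DDD ⇒ CAB·CAB·CAB
    D ↦ CAB
    A ↦ BC  (constrained at step 1)
    B ↦ CBD  (constrained at step 1)
    C ↦ A  (constrained at step 1)

A->BC, B->CBD, C->A, D->CAB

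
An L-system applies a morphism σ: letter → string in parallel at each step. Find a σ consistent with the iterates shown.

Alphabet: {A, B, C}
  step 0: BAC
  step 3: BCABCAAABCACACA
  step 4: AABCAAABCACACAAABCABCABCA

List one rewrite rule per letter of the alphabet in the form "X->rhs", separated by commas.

  step 3 ⇒ step 4: BCABCAAABCACACA ⇒ AA·B·CA·AA·B·CA·CA·CA·AA·B·CA·B·CA·B·CA
    A ↦ CA
    B ↦ AA
    C ↦ B

A->CA, B->AA, C->B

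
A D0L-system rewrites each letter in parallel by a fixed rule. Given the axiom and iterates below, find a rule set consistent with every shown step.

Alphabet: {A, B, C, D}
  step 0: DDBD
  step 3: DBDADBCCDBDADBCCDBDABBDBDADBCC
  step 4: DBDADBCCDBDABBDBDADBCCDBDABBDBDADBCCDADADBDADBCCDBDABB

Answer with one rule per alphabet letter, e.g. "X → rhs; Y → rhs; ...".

  step 3 ⇒ step 4: DBDADBCCDBDADBCCDBDABBDBDADBCC ⇒ DB·DA·DB·CC·DB·DA·B·B·DB·DA·DB·CC·DB·DA·B·B·DB·DA·DB·CC·DA·DA·DB·DA·DB·CC·DB·DA·B·B
    A ↦ CC
    B ↦ DA
    C ↦ B
    D ↦ DB

A->CC, B->DA, C->B, D->DB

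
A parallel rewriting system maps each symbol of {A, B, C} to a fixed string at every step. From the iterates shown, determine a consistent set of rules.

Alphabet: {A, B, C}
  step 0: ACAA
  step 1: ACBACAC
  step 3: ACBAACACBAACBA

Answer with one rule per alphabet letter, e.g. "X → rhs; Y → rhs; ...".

A->AC, B->A, C->B

  step 0 ⇒ step 1: ACAA ⇒ AC·B·AC·AC
    A ↦ AC
    C ↦ B
    B ↦ A  (constrained at step 1)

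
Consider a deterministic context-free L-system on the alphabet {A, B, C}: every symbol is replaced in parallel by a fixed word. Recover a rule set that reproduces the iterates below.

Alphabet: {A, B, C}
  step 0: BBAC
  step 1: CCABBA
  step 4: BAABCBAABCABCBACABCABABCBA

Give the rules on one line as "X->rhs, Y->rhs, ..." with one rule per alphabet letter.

A->AB, B->C, C->BA

  step 0 ⇒ step 1: BBAC ⇒ C·C·AB·BA
    A ↦ AB
    B ↦ C
    C ↦ BA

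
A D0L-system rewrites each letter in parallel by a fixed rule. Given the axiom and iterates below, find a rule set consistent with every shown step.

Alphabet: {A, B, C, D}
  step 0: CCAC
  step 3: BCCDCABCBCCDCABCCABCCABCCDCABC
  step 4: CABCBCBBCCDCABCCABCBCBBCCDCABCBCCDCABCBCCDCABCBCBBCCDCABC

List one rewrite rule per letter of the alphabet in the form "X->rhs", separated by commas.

  step 3 ⇒ step 4: BCCDCABCBCCDCABCCABCCABCCDCABC ⇒ CA·BC·BC·B·BC·CD·CA·BC·CA·BC·BC·B·BC·CD·CA·BC·BC·CD·CA·BC·BC·CD·CA·BC·BC·B·BC·CD·CA·BC
    A ↦ CD
    B ↦ CA
    C ↦ BC
    D ↦ B

A->CD, B->CA, C->BC, D->B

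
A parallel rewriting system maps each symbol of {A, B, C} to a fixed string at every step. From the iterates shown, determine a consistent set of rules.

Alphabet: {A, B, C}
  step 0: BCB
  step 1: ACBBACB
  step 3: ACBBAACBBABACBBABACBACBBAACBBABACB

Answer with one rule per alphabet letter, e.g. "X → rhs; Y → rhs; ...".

  step 0 ⇒ step 1: BCB ⇒ ACB·B·ACB
    B ↦ ACB
    C ↦ B
    A ↦ BA  (constrained at step 1)

A->BA, B->ACB, C->B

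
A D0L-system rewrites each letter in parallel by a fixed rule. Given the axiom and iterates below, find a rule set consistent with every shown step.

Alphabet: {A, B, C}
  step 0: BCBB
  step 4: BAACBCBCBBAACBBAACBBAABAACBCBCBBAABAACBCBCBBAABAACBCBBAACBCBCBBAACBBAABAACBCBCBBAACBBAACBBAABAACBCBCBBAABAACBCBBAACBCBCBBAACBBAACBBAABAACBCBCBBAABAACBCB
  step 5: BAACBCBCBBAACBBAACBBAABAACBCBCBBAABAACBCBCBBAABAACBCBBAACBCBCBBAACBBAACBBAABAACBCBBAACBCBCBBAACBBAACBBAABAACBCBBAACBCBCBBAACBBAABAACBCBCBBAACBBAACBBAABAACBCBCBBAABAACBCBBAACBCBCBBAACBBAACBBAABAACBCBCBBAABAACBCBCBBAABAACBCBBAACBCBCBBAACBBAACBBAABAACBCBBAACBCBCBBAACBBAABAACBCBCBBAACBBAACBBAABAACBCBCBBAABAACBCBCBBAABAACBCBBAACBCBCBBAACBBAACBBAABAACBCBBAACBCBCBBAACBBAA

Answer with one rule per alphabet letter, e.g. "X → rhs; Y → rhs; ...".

  step 4 ⇒ step 5: BAACBCBCBBAACBBAACBBAABAACBCBCBBAABAACBCBCBBAABAACBCBBAACBCBCBBAACBBAABAACBCBCBBAACBBAACBBAABAACBCBCBBAABAACBCBBAACBCBCBBAACBBAACBBAABAACBCBCBBAABAACBCB ⇒ BAA·CB·CB·CB·BAA·CB·BAA·CB·BAA·BAA·CB·CB·CB·BAA·BAA·CB·CB·CB·BAA·BAA·CB·CB·BAA·CB·CB·CB·BAA·CB·BAA·CB·BAA·BAA·CB·CB·BAA·CB·CB·CB·BAA·CB·BAA·CB·BAA·BAA·CB·CB·BAA·CB·CB·CB·BAA·CB·BAA·BAA·CB·CB·CB·BAA·CB·BAA·CB·BAA·BAA·CB·CB·CB·BAA·BAA·CB·CB·BAA·CB·CB·CB·BAA·CB·BAA·CB·BAA·BAA·CB·CB·CB·BAA·BAA·CB·CB·CB·BAA·BAA·CB·CB·BAA·CB·CB·CB·BAA·CB·BAA·CB·BAA·BAA·CB·CB·BAA·CB·CB·CB·BAA·CB·BAA·BAA·CB·CB·CB·BAA·CB·BAA·CB·BAA·BAA·CB·CB·CB·BAA·BAA·CB·CB·CB·BAA·BAA·CB·CB·BAA·CB·CB·CB·BAA·CB·BAA·CB·BAA·BAA·CB·CB·BAA·CB·CB·CB·BAA·CB·BAA
    A ↦ CB
    B ↦ BAA
    C ↦ CB

A->CB, B->BAA, C->CB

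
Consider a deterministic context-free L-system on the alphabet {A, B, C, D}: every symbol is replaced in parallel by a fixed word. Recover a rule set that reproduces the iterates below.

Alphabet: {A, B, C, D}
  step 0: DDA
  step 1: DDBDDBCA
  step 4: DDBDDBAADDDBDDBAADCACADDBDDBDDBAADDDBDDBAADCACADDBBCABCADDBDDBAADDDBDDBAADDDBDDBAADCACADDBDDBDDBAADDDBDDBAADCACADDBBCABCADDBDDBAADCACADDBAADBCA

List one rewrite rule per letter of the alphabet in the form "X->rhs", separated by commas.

  step 0 ⇒ step 1: DDA ⇒ DDB·DDB·CA
    A ↦ CA
    D ↦ DDB
    B ↦ AAD  (constrained at step 1)
    C ↦ B  (constrained at step 1)

A->CA, B->AAD, C->B, D->DDB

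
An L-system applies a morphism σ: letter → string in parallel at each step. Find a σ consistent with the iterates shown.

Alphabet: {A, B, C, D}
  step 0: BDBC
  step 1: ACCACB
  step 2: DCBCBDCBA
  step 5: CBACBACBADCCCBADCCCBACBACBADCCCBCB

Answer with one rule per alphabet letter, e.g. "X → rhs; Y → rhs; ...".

  step 1 ⇒ step 2: ACCACB ⇒ D·CB·CB·D·CB·A
    A ↦ D
    B ↦ A
    C ↦ CB
  step 0 ⇒ step 1: BDBC ⇒ A·CC·A·CB
    D ↦ CC

A->D, B->A, C->CB, D->CC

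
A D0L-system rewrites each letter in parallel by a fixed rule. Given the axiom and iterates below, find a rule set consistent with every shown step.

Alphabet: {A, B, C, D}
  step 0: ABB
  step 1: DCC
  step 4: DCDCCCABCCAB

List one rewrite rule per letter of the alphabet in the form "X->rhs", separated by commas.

  step 0 ⇒ step 1: ABB ⇒ D·C·C
    A ↦ D
    B ↦ C
    C ↦ AB  (constrained at step 1)
    D ↦ CC  (constrained at step 1)

A->D, B->C, C->AB, D->CC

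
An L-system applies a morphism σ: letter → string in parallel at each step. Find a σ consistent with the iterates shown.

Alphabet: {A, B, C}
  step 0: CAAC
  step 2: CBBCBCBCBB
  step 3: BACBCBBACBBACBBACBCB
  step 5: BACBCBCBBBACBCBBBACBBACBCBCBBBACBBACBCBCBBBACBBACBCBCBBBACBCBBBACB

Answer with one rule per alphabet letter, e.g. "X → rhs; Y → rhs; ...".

A->B, B->CB, C->BA

  step 2 ⇒ step 3: CBBCBCBCBB ⇒ BA·CB·CB·BA·CB·BA·CB·BA·CB·CB
    B ↦ CB
    C ↦ BA
    A ↦ B  (constrained at step 0)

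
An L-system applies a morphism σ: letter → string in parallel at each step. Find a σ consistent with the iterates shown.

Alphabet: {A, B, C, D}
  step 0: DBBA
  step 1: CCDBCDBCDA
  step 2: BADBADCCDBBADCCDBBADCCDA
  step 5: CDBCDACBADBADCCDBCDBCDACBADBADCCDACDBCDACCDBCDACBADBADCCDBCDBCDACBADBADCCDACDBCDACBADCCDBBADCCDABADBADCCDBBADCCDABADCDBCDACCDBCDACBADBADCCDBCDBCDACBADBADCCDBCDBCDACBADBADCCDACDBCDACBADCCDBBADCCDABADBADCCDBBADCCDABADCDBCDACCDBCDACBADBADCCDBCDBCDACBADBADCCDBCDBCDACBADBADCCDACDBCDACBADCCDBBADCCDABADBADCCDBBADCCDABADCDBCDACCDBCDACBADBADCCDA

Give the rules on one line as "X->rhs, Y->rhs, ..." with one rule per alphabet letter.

A->CDA, B->CDB, C->BAD, D->C

  step 1 ⇒ step 2: CCDBCDBCDA ⇒ BAD·BAD·C·CDB·BAD·C·CDB·BAD·C·CDA
    A ↦ CDA
    B ↦ CDB
    C ↦ BAD
    D ↦ C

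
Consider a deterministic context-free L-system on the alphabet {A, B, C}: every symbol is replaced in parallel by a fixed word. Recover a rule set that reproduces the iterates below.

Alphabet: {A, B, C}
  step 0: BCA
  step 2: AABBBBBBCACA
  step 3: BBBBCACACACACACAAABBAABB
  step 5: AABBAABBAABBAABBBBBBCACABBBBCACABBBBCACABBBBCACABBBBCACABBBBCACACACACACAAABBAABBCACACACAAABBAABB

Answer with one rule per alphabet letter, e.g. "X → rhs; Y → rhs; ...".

  step 2 ⇒ step 3: AABBBBBBCACA ⇒ BB·BB·CA·CA·CA·CA·CA·CA·AA·BB·AA·BB
    A ↦ BB
    B ↦ CA
    C ↦ AA

A->BB, B->CA, C->AA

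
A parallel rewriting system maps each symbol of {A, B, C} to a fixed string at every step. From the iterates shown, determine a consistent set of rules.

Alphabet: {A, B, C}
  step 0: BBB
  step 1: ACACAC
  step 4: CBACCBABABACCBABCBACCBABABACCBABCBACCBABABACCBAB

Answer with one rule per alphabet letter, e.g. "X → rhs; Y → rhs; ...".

A->CB, B->AC, C->AB

  step 0 ⇒ step 1: BBB ⇒ AC·AC·AC
    B ↦ AC
    A ↦ CB  (constrained at step 1)
    C ↦ AB  (constrained at step 1)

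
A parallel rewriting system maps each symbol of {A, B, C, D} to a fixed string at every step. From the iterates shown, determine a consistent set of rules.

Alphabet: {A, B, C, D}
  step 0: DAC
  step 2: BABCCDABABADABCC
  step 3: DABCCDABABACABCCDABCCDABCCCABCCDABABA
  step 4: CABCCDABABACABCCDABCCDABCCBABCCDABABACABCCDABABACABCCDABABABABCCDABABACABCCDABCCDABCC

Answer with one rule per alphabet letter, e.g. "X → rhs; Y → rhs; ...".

A->BCC, B->DA, C->BA, D->CA

  step 3 ⇒ step 4: DABCCDABABACABCCDABCCDABCCCABCCDABABA ⇒ CA·BCC·DA·BA·BA·CA·BCC·DA·BCC·DA·BCC·BA·BCC·DA·BA·BA·CA·BCC·DA·BA·BA·CA·BCC·DA·BA·BA·BA·BCC·DA·BA·BA·CA·BCC·DA·BCC·DA·BCC
    A ↦ BCC
    B ↦ DA
    C ↦ BA
    D ↦ CA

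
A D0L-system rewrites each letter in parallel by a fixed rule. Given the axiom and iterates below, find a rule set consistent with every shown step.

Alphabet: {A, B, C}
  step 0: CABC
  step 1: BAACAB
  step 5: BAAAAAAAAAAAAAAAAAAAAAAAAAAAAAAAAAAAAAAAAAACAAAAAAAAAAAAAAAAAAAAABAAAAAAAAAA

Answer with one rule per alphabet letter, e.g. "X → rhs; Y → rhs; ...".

  step 0 ⇒ step 1: CABC ⇒ B·AA·CA·B
    A ↦ AA
    B ↦ CA
    C ↦ B

A->AA, B->CA, C->B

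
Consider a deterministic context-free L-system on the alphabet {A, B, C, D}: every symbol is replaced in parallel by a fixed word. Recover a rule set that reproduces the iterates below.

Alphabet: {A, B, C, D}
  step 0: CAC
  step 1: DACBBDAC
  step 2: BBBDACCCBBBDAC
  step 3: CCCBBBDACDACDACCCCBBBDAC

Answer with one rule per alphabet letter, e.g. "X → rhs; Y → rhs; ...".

  step 2 ⇒ step 3: BBBDACCCBBBDAC ⇒ C·C·C·B·BB·DAC·DAC·DAC·C·C·C·B·BB·DAC
    A ↦ BB
    B ↦ C
    C ↦ DAC
    D ↦ B

A->BB, B->C, C->DAC, D->B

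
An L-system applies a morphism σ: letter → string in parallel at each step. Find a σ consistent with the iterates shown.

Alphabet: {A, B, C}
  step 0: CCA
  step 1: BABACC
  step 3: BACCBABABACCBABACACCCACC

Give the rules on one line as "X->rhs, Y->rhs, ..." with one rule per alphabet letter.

  step 0 ⇒ step 1: CCA ⇒ BA·BA·CC
    A ↦ CC
    C ↦ BA
    B ↦ CA  (constrained at step 1)

A->CC, B->CA, C->BA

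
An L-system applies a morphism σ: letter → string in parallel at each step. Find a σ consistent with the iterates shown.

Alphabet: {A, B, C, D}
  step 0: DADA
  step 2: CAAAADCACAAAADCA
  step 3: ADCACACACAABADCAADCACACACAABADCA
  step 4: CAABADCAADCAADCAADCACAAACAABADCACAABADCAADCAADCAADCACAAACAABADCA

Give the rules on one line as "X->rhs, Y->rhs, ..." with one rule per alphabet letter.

A->CA, B->AA, C->AD, D->AB

  step 3 ⇒ step 4: ADCACACACAABADCAADCACACACAABADCA ⇒ CA·AB·AD·CA·AD·CA·AD·CA·AD·CA·CA·AA·CA·AB·AD·CA·CA·AB·AD·CA·AD·CA·AD·CA·AD·CA·CA·AA·CA·AB·AD·CA
    A ↦ CA
    B ↦ AA
    C ↦ AD
    D ↦ AB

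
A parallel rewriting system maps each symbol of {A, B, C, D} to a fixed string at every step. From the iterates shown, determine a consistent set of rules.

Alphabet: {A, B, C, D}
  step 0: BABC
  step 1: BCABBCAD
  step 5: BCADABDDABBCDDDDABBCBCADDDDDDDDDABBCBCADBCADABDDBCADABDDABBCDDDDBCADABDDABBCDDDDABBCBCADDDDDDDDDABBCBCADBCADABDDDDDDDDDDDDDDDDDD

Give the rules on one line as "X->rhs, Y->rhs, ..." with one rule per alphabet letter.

A->AB, B->BC, C->AD, D->DD

  step 0 ⇒ step 1: BABC ⇒ BC·AB·BC·AD
    A ↦ AB
    B ↦ BC
    C ↦ AD
    D ↦ DD  (constrained at step 1)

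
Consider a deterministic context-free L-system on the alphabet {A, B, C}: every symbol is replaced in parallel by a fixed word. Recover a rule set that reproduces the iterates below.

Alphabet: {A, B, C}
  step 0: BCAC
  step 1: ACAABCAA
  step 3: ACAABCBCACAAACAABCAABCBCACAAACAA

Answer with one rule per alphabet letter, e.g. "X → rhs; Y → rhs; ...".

  step 0 ⇒ step 1: BCAC ⇒ AC·AA·BC·AA
    A ↦ BC
    B ↦ AC
    C ↦ AA

A->BC, B->AC, C->AA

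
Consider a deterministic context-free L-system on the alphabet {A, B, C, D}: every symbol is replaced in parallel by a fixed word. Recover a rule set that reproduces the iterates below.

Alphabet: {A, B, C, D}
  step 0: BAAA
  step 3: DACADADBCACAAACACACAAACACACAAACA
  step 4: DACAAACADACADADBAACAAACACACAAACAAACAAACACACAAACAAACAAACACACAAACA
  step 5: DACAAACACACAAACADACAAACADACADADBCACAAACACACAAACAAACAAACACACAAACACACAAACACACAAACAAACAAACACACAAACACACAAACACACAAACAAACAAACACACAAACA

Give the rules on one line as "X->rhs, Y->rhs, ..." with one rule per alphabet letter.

A->CA, B->DB, C->AA, D->DA

  step 4 ⇒ step 5: DACAAACADACADADBAACAAACACACAAACAAACAAACACACAAACAAACAAACACACAAACA ⇒ DA·CA·AA·CA·CA·CA·AA·CA·DA·CA·AA·CA·DA·CA·DA·DB·CA·CA·AA·CA·CA·CA·AA·CA·AA·CA·AA·CA·CA·CA·AA·CA·CA·CA·AA·CA·CA·CA·AA·CA·AA·CA·AA·CA·CA·CA·AA·CA·CA·CA·AA·CA·CA·CA·AA·CA·AA·CA·AA·CA·CA·CA·AA·CA
    A ↦ CA
    B ↦ DB
    C ↦ AA
    D ↦ DA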